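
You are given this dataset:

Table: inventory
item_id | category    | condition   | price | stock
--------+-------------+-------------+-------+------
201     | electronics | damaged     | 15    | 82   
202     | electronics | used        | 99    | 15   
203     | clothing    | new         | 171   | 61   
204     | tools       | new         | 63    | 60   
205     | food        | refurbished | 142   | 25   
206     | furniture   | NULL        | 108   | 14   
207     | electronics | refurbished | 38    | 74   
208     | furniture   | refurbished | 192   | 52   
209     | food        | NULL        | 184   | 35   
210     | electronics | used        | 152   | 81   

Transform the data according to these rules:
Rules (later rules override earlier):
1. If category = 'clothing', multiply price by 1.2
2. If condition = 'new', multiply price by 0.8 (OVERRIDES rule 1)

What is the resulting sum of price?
1117.2

Step 1: Rule 2 takes priority for records with condition = 'new'
  - 2 records: 234 × 0.8 = 187.2
Step 2: Rule 1 applies to remaining records with category = 'clothing'
  - 0 records: 0 × 1.2 = 0.0
Step 3: Other records unchanged: 930
Step 4: Final sum = 187.2 + 0.0 + 930 = 1117.2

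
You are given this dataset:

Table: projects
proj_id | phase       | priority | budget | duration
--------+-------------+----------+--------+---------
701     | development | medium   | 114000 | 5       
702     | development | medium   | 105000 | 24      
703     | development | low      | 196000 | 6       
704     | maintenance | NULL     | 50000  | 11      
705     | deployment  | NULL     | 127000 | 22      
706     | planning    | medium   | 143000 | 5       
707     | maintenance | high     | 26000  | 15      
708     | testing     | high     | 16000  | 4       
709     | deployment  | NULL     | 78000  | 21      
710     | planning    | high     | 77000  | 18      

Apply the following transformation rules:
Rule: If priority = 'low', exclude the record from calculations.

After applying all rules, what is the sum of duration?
125

Step 1: Identify records where priority = 'low'
Step 2: The excluded records sum to 6
Step 3: Original total duration = 131
Step 4: Remaining total = 131 - 6 = 125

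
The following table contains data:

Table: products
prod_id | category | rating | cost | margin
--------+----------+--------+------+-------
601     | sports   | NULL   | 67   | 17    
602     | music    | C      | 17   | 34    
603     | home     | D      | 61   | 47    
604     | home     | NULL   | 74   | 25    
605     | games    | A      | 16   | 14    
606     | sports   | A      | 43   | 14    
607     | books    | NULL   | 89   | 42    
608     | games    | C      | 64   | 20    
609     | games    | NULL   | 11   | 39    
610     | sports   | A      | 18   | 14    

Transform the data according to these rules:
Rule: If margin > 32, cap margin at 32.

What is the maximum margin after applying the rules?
32

Step 1: Original maximum margin = 47
Step 2: Apply cap at 32
Step 3: 4 records had margin > 32 and were capped
Step 4: Maximum after transformation = 32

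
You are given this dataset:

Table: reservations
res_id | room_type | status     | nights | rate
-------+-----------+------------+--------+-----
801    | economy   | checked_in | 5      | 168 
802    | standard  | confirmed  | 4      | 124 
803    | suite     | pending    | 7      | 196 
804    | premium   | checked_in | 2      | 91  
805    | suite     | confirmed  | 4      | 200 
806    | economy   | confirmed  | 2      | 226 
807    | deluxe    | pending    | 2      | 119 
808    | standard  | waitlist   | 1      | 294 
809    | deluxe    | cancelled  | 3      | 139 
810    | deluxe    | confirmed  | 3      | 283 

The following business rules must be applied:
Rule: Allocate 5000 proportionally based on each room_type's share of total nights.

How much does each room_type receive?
deluxe: 1212.12, economy: 1060.61, premium: 303.03, standard: 757.58, suite: 1666.67

Step 1: Calculate total nights = 33
Step 2: Calculate each room_type's proportion:
  deluxe: 8/33 = 24.24% → 1212.12
  economy: 7/33 = 21.21% → 1060.61
  premium: 2/33 = 6.06% → 303.03
  standard: 5/33 = 15.15% → 757.58
  suite: 11/33 = 33.33% → 1666.67
Step 3: Verify: sum of allocations ≈ 5000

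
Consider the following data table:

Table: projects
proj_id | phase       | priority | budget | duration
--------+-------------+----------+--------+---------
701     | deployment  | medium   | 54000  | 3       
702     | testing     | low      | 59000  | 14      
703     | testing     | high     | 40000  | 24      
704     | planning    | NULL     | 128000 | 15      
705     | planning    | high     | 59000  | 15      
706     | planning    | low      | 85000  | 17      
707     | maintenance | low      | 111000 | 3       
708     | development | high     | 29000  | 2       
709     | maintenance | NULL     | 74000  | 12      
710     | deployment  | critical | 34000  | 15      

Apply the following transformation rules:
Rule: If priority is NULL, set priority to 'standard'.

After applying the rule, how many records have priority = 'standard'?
2

Step 1: Count records where priority IS NULL
Step 2: Found 2 records with NULL priority
Step 3: These records will have priority set to 'standard'
Step 4: Records already having priority = 'standard': 0
Step 5: Answer: 2 + 0 = 2 records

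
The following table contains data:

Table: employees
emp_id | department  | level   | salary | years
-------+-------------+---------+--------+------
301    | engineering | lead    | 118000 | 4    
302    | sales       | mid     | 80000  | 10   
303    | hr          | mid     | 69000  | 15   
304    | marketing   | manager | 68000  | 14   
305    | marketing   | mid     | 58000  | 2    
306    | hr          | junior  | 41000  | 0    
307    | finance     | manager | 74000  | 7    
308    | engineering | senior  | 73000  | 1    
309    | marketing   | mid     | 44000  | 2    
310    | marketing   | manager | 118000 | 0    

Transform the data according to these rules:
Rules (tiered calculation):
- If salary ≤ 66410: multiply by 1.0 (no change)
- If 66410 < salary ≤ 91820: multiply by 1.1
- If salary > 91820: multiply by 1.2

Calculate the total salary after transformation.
826600.0

Step 1: Tier 1 (salary ≤ 66410): 3 records, sum = 143000 × 1.0 = 143000.0
Step 2: Tier 2 (66410 < salary ≤ 91820): 5 records, sum = 364000 × 1.1 = 400400.0
Step 3: Tier 3 (salary > 91820): 2 records, sum = 236000 × 1.2 = 283200.0
Step 4: Final sum = 143000.0 + 400400.0 + 283200.0 = 826600.0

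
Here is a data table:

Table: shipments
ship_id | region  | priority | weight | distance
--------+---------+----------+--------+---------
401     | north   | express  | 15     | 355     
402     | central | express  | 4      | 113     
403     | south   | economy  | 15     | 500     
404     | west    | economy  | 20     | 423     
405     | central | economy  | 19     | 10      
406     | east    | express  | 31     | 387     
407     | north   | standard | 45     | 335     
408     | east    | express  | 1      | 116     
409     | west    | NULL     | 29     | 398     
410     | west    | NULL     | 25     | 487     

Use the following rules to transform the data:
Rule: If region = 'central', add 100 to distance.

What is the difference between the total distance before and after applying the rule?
200

Step 1: Original sum of distance = 3124
Step 2: 2 records have region = 'central'
Step 3: Each affected record changes by 100
Step 4: Total change = 2 × 100 = 200
Step 5: New sum = 3124 + 200 = 3324
Step 6: Difference = |3324 - 3124| = 200
        (Sum increased by 200)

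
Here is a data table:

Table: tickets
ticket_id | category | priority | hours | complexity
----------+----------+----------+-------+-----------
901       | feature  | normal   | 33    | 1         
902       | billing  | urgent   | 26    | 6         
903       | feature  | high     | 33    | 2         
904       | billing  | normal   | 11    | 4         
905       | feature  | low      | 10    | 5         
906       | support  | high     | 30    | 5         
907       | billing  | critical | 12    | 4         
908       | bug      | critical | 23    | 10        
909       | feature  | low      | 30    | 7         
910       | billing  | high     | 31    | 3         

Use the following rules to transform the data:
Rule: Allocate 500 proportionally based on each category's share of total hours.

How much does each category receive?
billing: 167.36, bug: 48.12, feature: 221.76, support: 62.76

Step 1: Calculate total hours = 239
Step 2: Calculate each category's proportion:
  billing: 80/239 = 33.47% → 167.36
  bug: 23/239 = 9.62% → 48.12
  feature: 106/239 = 44.35% → 221.76
  support: 30/239 = 12.55% → 62.76
Step 3: Verify: sum of allocations ≈ 500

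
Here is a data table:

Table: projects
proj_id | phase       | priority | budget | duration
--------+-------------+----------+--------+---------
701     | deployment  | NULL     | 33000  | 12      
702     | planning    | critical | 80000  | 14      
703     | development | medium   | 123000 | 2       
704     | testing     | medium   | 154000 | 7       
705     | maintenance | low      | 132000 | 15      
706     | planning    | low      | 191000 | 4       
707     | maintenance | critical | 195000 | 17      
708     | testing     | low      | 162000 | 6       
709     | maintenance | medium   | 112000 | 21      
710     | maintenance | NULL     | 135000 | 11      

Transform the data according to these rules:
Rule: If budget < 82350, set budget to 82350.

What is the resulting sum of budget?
1368700

Step 1: 2 records have budget < 82350
Step 2: These records originally summed to 113000
Step 3: After setting to minimum: 2 × 82350 = 164700
Step 4: Unaffected records sum: 1204000
Step 5: Final sum = 164700 + 1204000 = 1368700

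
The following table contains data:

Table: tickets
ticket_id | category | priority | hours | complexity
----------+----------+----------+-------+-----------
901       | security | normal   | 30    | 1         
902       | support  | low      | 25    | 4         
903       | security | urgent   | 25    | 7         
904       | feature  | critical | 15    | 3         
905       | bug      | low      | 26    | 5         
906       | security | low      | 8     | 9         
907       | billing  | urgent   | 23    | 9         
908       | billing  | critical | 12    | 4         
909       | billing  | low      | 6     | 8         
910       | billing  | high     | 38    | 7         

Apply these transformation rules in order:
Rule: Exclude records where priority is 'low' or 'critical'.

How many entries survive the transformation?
4

Step 1: Count records to exclude
  - 4 (low) + 2 (critical) = 6 records
Step 2: Total records: 10
Step 3: Remaining = 10 - 6 = 4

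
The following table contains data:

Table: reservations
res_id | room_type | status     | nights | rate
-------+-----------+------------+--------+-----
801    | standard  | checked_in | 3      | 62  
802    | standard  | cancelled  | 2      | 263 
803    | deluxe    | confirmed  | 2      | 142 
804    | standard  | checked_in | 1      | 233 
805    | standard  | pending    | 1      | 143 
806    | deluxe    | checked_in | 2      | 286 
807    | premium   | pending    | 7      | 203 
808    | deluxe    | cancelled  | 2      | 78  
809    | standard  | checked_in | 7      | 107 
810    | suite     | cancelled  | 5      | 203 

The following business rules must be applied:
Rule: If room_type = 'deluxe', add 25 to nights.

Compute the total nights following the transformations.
107

Step 1: Count records where room_type = 'deluxe': 3
Step 2: Total bonus added: 3 × 25 = 75
Step 3: Original sum of nights: 32
Step 4: Final sum = 32 + 75 = 107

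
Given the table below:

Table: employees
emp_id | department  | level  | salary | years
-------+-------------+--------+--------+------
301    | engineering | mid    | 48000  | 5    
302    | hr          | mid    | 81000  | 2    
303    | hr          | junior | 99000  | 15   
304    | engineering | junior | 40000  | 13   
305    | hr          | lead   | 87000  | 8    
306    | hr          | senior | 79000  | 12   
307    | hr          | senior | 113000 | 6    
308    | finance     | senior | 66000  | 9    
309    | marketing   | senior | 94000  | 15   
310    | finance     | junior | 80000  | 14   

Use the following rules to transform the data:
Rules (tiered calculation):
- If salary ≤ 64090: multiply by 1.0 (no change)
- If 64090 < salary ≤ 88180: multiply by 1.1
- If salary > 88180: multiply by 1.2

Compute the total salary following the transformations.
887500.0

Step 1: Tier 1 (salary ≤ 64090): 2 records, sum = 88000 × 1.0 = 88000.0
Step 2: Tier 2 (64090 < salary ≤ 88180): 5 records, sum = 393000 × 1.1 = 432300.0
Step 3: Tier 3 (salary > 88180): 3 records, sum = 306000 × 1.2 = 367200.0
Step 4: Final sum = 88000.0 + 432300.0 + 367200.0 = 887500.0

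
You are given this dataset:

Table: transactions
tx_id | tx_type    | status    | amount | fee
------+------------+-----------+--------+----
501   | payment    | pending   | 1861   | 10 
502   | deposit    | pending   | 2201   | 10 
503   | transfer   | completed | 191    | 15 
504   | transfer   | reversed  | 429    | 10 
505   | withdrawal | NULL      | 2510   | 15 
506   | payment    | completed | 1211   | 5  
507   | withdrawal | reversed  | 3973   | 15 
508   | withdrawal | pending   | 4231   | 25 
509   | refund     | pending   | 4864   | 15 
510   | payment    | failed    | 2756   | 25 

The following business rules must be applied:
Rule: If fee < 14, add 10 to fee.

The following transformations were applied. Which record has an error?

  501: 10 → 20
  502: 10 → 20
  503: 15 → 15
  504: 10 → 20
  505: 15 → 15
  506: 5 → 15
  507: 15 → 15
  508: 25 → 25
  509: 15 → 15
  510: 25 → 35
Record 510 has an error. The correct transformed value should be 25, not 35.

Step 1: Check each record against the rule
Step 2: Record 510 has fee = 25
Step 3: Since 25 >= 14, the bonus should not have been applied
Step 4: Correct value = 25, but claimed value = 35
Conclusion: Record 510 has the error.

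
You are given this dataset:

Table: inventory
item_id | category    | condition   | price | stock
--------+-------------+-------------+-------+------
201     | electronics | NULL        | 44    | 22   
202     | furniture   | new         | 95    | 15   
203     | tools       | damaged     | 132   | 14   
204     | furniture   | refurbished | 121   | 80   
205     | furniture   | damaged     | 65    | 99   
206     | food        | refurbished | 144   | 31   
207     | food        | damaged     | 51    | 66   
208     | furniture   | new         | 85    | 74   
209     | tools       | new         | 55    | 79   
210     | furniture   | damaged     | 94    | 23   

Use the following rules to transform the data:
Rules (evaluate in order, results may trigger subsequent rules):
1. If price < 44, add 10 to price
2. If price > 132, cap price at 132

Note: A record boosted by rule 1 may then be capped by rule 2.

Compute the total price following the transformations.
874

Step 1: Apply rule 1 to records with price < 44
  - 0 records get bonus of 10
  - Of these, 0 records then exceed 132 and get capped
Step 2: Apply rule 2 to records with price > 132
  - 1 records (original) are capped
Step 3: Calculate final sum = 874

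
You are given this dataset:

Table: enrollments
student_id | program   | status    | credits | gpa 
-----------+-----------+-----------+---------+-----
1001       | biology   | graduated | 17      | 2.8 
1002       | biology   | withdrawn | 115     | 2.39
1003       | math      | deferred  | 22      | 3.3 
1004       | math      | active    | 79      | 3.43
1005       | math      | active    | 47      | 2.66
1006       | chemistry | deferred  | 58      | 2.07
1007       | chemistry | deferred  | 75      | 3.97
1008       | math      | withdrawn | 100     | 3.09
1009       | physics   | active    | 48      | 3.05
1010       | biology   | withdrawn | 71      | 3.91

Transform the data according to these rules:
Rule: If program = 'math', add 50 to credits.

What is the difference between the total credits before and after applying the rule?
200

Step 1: Original sum of credits = 632
Step 2: 4 records have program = 'math'
Step 3: Each affected record changes by 50
Step 4: Total change = 4 × 50 = 200
Step 5: New sum = 632 + 200 = 832
Step 6: Difference = |832 - 632| = 200
        (Sum increased by 200)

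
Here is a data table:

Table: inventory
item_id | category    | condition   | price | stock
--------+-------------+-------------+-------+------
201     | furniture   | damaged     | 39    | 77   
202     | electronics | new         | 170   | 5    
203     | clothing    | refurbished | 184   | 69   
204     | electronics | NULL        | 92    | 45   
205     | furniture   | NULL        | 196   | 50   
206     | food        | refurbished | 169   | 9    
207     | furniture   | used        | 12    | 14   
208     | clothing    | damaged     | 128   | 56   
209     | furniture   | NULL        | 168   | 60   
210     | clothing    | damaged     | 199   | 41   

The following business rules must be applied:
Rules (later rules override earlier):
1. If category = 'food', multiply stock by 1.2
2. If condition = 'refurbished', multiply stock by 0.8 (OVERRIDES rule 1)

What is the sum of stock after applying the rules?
410.4

Step 1: Rule 2 takes priority for records with condition = 'refurbished'
  - 2 records: 78 × 0.8 = 62.4
Step 2: Rule 1 applies to remaining records with category = 'food'
  - 0 records: 0 × 1.2 = 0.0
Step 3: Other records unchanged: 348
Step 4: Final sum = 62.4 + 0.0 + 348 = 410.4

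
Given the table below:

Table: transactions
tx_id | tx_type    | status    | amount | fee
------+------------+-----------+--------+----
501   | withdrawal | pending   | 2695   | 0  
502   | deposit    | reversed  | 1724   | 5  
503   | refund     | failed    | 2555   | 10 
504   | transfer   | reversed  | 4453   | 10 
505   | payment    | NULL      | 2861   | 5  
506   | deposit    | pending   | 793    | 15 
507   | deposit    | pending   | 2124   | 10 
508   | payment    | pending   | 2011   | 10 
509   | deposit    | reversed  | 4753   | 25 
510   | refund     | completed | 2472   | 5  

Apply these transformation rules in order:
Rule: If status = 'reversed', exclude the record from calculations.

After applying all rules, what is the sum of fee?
55

Step 1: Identify records where status = 'reversed'
Step 2: The excluded records sum to 40
Step 3: Original total fee = 95
Step 4: Remaining total = 95 - 40 = 55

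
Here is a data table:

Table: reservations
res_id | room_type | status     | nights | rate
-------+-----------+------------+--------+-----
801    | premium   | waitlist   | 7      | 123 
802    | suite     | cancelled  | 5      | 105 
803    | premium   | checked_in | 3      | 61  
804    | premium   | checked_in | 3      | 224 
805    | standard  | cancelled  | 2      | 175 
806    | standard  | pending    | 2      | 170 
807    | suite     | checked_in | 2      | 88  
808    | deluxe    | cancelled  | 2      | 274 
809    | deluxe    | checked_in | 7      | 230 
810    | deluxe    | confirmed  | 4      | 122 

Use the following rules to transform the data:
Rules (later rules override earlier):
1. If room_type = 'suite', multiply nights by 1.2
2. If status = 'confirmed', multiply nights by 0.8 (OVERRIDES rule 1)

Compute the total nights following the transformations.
37.6

Step 1: Rule 2 takes priority for records with status = 'confirmed'
  - 1 records: 4 × 0.8 = 3.2
Step 2: Rule 1 applies to remaining records with room_type = 'suite'
  - 2 records: 7 × 1.2 = 8.4
Step 3: Other records unchanged: 26
Step 4: Final sum = 3.2 + 8.4 + 26 = 37.6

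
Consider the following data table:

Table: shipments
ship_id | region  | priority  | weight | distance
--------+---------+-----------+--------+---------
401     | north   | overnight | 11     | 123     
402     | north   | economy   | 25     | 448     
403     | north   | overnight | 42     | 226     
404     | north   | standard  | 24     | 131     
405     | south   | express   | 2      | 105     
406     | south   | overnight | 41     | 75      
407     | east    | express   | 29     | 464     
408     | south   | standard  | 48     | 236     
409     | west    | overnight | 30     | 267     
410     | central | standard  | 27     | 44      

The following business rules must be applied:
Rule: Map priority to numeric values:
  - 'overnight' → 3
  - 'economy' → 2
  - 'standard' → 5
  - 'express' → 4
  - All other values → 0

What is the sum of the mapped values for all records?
37

Step 1: Apply mapping to each record
Step 2: Count by status:
  'overnight': 4 records × 3 = 12
  'economy': 1 records × 2 = 2
  'standard': 3 records × 5 = 15
  'express': 2 records × 4 = 8
Step 3: Sum all mapped values = 37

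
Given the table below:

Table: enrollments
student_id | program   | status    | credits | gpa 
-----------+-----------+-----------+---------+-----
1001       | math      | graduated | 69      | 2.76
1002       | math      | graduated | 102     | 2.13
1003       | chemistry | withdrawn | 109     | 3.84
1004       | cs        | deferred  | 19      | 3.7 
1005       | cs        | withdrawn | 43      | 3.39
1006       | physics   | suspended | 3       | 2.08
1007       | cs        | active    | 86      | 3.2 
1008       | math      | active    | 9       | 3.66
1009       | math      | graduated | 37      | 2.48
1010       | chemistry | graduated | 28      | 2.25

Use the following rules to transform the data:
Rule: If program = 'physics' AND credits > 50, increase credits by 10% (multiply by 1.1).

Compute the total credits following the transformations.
505

Step 1: Find records where program = 'physics' AND credits > 50
Step 2: 0 records match, summing to 0
Step 3: After multiplier: 0 × 1.1 = 0.0
Step 4: Unaffected records sum: 505
Step 5: Final sum = 0.0 + 505 = 505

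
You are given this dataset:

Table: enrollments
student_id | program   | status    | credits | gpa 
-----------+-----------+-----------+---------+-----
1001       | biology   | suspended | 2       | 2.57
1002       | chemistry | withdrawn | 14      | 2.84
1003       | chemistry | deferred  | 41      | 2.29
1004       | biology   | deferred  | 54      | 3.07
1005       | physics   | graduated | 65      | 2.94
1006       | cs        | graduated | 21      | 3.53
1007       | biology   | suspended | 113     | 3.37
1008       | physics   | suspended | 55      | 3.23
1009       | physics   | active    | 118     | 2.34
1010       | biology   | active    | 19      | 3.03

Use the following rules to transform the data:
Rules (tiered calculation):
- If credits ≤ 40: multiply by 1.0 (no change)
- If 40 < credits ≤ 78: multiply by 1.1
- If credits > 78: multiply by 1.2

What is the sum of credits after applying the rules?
569.7

Step 1: Tier 1 (credits ≤ 40): 4 records, sum = 56 × 1.0 = 56.0
Step 2: Tier 2 (40 < credits ≤ 78): 4 records, sum = 215 × 1.1 = 236.5
Step 3: Tier 3 (credits > 78): 2 records, sum = 231 × 1.2 = 277.2
Step 4: Final sum = 56.0 + 236.5 + 277.2 = 569.7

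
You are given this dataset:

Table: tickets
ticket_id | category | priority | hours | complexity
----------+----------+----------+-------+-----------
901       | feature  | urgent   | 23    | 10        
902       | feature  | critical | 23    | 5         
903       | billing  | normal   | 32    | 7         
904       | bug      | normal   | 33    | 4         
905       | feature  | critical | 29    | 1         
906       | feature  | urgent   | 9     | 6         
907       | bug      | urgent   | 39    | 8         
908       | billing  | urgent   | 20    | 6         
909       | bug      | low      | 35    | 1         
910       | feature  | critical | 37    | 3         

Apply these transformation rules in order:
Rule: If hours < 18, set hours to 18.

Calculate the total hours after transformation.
289

Step 1: 1 records have hours < 18
Step 2: These records originally summed to 9
Step 3: After setting to minimum: 1 × 18 = 18
Step 4: Unaffected records sum: 271
Step 5: Final sum = 18 + 271 = 289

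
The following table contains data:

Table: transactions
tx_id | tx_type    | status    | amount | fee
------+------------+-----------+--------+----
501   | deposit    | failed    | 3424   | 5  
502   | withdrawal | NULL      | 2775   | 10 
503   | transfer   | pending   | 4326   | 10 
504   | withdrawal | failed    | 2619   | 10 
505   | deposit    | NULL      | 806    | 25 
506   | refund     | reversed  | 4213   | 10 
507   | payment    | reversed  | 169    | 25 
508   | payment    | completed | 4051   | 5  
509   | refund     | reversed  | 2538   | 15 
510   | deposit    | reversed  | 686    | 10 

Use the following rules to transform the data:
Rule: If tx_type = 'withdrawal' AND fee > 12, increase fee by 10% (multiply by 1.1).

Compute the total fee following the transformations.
125

Step 1: Find records where tx_type = 'withdrawal' AND fee > 12
Step 2: 0 records match, summing to 0
Step 3: After multiplier: 0 × 1.1 = 0.0
Step 4: Unaffected records sum: 125
Step 5: Final sum = 0.0 + 125 = 125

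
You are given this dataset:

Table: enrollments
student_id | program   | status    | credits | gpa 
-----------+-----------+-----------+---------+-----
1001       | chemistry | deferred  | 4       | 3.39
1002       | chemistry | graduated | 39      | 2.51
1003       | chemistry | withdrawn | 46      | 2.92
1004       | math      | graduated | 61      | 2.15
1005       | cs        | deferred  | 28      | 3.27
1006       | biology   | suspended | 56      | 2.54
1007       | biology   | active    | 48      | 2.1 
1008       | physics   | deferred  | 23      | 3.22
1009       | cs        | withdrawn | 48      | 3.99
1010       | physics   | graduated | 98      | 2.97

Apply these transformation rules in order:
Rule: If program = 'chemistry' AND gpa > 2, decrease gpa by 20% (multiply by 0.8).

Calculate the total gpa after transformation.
27.3

Step 1: Find records where program = 'chemistry' AND gpa > 2
Step 2: 3 records match, summing to 8.82
Step 3: After multiplier: 8.82 × 0.8 = 7.06
Step 4: Unaffected records sum: 20.24
Step 5: Final sum = 7.06 + 20.24 = 27.3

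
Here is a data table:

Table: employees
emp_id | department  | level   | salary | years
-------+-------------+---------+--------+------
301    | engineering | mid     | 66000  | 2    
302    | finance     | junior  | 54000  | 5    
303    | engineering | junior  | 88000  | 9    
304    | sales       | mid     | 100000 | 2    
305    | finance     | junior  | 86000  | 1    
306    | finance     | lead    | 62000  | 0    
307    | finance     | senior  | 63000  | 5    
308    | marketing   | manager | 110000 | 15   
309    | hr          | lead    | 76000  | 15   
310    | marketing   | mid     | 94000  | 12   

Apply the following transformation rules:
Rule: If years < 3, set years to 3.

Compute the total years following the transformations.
73

Step 1: 4 records have years < 3
Step 2: These records originally summed to 5
Step 3: After setting to minimum: 4 × 3 = 12
Step 4: Unaffected records sum: 61
Step 5: Final sum = 12 + 61 = 73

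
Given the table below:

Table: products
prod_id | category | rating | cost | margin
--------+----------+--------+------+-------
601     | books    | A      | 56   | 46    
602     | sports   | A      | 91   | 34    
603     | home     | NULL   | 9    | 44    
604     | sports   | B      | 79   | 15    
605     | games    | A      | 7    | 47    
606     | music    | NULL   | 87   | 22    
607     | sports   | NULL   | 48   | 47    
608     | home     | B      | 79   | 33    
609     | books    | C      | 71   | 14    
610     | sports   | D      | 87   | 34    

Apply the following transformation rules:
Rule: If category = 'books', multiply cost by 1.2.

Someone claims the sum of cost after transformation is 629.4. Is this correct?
No, the correct result is 639.4.

Step 1: Calculate the correct sum after transformation
Step 2: Apply multiplier 1.2 to records where category = 'books'
Step 3: Correct result = 639.4
Step 4: Claimed result = 629.4
Step 5: 639.4 ≠ 629.4
Conclusion: The claimed result is incorrect. The correct answer is 639.4.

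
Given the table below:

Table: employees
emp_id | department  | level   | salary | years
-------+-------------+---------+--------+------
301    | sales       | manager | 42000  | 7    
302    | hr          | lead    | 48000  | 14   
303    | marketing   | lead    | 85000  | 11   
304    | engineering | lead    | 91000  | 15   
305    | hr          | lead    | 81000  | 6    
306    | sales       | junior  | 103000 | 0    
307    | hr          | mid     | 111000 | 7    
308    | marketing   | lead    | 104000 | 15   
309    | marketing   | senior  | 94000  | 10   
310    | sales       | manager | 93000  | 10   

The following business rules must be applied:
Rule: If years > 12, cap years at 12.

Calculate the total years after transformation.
87

Step 1: 3 records have years > 12
Step 2: These records originally summed to 44
Step 3: After capping: 3 × 12 = 36
Step 4: Unaffected records sum: 51
Step 5: Final sum = 36 + 51 = 87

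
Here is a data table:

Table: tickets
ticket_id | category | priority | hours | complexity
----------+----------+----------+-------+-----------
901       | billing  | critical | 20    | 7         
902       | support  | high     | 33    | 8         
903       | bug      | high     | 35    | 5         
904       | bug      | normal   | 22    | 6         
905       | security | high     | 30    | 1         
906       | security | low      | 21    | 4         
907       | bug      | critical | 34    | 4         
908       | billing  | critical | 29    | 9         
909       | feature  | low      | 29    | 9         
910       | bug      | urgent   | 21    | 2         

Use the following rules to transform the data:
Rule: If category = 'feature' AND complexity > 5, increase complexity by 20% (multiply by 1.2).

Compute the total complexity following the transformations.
56.8

Step 1: Find records where category = 'feature' AND complexity > 5
Step 2: 1 records match, summing to 9
Step 3: After multiplier: 9 × 1.2 = 10.8
Step 4: Unaffected records sum: 46
Step 5: Final sum = 10.8 + 46 = 56.8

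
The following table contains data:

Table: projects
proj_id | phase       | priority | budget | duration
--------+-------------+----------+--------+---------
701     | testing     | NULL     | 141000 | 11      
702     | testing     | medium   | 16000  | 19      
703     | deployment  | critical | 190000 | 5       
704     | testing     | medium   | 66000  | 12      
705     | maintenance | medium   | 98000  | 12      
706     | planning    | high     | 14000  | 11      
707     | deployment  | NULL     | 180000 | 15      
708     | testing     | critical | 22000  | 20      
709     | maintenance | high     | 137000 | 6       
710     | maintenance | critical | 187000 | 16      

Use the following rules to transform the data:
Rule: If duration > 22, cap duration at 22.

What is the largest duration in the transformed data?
20

Step 1: Original maximum duration = 20
Step 2: Check cap of 22 against maximum
Step 3: No records exceed the cap (max 20 <= cap 22), so no capping applies
Step 4: Maximum after transformation = 20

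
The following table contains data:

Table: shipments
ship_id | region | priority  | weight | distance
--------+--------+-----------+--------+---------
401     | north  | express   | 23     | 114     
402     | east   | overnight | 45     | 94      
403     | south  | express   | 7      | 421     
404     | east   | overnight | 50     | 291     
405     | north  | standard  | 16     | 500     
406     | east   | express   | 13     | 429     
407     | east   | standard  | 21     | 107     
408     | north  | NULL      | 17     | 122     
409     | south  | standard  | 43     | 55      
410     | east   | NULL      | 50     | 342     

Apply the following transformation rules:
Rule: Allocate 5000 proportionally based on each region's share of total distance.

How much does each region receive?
east: 2551.52, north: 1486.87, south: 961.62

Step 1: Calculate total distance = 2475
Step 2: Calculate each region's proportion:
  east: 1263/2475 = 51.03% → 2551.52
  north: 736/2475 = 29.74% → 1486.87
  south: 476/2475 = 19.23% → 961.62
Step 3: Verify: sum of allocations ≈ 5000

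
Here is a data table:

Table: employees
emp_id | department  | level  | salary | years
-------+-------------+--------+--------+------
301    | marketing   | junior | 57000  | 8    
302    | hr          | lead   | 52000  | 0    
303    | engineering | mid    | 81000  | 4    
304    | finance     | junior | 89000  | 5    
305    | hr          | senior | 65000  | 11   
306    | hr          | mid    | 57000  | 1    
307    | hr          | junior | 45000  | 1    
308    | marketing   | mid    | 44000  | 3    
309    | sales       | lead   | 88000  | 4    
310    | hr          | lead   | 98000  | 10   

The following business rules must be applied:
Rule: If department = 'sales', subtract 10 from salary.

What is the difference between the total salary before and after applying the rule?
10

Step 1: Original sum of salary = 676000
Step 2: 1 records have department = 'sales'
Step 3: Each affected record changes by -10
Step 4: Total change = 1 × -10 = -10
Step 5: New sum = 676000 + -10 = 675990
Step 6: Difference = |675990 - 676000| = 10
        (Sum decreased by 10)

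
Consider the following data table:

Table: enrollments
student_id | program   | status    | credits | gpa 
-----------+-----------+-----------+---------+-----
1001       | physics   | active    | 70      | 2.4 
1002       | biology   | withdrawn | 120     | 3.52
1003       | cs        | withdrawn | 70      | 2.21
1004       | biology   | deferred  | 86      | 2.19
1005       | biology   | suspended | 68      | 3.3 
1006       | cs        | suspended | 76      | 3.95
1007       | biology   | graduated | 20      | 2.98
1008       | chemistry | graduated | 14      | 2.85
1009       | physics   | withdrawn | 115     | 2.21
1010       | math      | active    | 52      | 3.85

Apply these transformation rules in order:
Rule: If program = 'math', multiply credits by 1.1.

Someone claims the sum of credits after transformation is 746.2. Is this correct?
No, the correct result is 696.2.

Step 1: Calculate the correct sum after transformation
Step 2: Apply multiplier 1.1 to records where program = 'math'
Step 3: Correct result = 696.2
Step 4: Claimed result = 746.2
Step 5: 696.2 ≠ 746.2
Conclusion: The claimed result is incorrect. The correct answer is 696.2.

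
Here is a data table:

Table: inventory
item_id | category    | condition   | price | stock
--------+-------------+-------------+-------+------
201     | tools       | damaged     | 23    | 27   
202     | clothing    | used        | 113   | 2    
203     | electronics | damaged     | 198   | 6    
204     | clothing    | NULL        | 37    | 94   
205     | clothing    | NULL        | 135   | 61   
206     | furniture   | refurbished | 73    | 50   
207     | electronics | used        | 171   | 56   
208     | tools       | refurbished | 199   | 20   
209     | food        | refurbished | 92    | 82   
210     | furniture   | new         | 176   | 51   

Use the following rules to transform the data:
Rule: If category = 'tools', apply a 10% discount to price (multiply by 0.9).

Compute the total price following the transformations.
1194.8

Step 1: Records with category = 'tools' have total price = 222
Step 2: Apply multiplier: 222 × 0.9 = 199.8
Step 3: Other records total: 995
Step 4: Final sum = 199.8 + 995 = 1194.8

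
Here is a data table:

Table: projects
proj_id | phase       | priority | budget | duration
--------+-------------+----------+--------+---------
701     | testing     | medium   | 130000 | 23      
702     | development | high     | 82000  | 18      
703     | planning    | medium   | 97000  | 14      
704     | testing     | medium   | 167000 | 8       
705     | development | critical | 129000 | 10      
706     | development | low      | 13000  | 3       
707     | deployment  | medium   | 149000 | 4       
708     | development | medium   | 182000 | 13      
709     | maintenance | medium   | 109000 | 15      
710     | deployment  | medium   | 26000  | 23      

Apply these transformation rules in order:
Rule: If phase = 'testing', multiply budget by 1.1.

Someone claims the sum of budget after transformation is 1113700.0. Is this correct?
Yes, the result is correct.

Step 1: Calculate the correct sum after transformation
Step 2: Apply multiplier 1.1 to records where phase = 'testing'
Step 3: Correct result = 1113700.0
Step 4: Claimed result = 1113700.0
Step 5: 1113700.0 = 1113700.0 ✓
Conclusion: The claimed result is correct.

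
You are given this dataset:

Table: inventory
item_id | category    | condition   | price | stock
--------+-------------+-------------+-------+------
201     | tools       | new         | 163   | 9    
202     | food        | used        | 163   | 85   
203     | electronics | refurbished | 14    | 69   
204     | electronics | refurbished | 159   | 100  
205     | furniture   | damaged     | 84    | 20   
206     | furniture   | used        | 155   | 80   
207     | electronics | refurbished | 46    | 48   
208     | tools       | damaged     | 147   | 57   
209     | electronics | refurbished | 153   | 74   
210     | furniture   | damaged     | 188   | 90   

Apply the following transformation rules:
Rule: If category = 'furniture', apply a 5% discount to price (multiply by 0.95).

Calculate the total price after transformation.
1250.65

Step 1: Records with category = 'furniture' have total price = 427
Step 2: Apply multiplier: 427 × 0.95 = 405.65
Step 3: Other records total: 845
Step 4: Final sum = 405.65 + 845 = 1250.65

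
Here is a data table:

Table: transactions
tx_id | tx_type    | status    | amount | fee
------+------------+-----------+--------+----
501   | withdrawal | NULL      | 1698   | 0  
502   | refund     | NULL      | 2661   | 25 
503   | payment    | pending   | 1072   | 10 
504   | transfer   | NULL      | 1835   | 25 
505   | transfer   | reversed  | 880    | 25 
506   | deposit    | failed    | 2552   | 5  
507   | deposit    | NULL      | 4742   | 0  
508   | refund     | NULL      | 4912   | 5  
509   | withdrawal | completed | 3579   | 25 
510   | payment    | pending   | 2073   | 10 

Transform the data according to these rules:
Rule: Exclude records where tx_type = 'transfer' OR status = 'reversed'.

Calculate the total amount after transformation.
23289

Step 1: Find records where tx_type = 'transfer' OR status = 'reversed'
Step 2: 2 records match, summing to 2715
Step 3: Original sum: 26004
Step 4: Remaining sum = 26004 - 2715 = 23289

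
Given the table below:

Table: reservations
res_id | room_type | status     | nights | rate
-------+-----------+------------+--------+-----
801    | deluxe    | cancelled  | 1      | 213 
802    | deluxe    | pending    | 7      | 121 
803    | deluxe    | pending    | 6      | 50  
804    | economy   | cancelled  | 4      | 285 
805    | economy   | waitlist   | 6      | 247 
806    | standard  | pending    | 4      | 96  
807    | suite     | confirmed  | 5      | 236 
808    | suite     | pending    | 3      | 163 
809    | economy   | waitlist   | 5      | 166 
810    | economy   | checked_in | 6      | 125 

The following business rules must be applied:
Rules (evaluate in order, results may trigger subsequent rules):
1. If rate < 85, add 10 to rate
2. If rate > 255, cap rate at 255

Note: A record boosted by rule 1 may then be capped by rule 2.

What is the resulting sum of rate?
1682

Step 1: Apply rule 1 to records with rate < 85
  - 1 records get bonus of 10
  - Of these, 0 records then exceed 255 and get capped
Step 2: Apply rule 2 to records with rate > 255
  - 1 records (original) are capped
Step 3: Calculate final sum = 1682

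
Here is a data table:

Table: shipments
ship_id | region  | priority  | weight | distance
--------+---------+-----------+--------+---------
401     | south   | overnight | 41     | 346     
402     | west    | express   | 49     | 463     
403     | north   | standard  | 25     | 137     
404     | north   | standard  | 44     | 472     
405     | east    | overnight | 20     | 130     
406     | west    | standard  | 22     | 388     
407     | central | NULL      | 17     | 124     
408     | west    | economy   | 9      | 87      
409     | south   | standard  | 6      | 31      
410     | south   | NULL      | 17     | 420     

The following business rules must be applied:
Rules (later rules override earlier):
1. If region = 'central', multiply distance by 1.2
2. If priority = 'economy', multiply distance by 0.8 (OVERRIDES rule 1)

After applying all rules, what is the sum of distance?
2605.4

Step 1: Rule 2 takes priority for records with priority = 'economy'
  - 1 records: 87 × 0.8 = 69.6
Step 2: Rule 1 applies to remaining records with region = 'central'
  - 1 records: 124 × 1.2 = 148.8
Step 3: Other records unchanged: 2387
Step 4: Final sum = 69.6 + 148.8 + 2387 = 2605.4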